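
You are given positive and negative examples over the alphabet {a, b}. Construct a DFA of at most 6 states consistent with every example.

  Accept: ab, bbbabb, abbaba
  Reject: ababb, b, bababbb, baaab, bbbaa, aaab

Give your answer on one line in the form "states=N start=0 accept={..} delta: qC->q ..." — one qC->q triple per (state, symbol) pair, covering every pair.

Grow the machine one transition at a time. Run the examples from 0; the earliest place one falls off (shortest prefix, ties alphabetical) gets sent to the lowest-numbered state that keeps every Accept/Reject pair distinguishable — a pair clashes when both reach the same state with identical unread suffix — and to a fresh state only if none does.
a: 0a undefined. 0a->0: no, ab/b meet in 0 with "b" left. Open state 1: 0a->1.
b: 0b undefined. 0b->0: ok.
aa: 1a undefined. 1a->0: no, ab/baaab meet in 1 with "b" left. 1a->1: no, ab/baaab meet in 1 with "b" left. Open state 2: 1a->2.
ab: 1b undefined. 1b->0: no, ab/ababb meet in 0. 1b->1: ok.
aaa: 2a undefined. 2a->0: ok.
abab: 2b undefined. 2b->0: ok.
All examples now run through 3 states with every (state, symbol) defined. Accept strings end in {1}, Reject strings end in {0,2}; accept={1}.

states=3 start=0 accept={1} delta: 0a->1 0b->0 1a->2 1b->1 2a->0 2b->0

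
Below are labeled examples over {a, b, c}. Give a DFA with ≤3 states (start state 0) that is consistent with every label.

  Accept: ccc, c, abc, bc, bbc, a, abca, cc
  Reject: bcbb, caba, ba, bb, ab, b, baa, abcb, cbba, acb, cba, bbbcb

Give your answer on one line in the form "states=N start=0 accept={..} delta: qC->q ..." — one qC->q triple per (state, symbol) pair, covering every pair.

states=2 start=0 accept={0} delta: 0a->0 0b->1 0c->0 1a->1 1b->1 1c->0

Fold the examples into a partial DFA from state 0: repeatedly fix the first undefined (state, symbol) met by the shortest-then-alphabetical prefix, trying targets in increasing order and rejecting any under which an Accept and a Reject string meet in one state with the same remainder; add a state when all current targets are rejected. Accepting states are where Accept strings end.
a: 0a undefined. 0a->0: ok.
b: 0b undefined. 0b->0: no, a/ba meet in 0. Open state 1: 0b->1.
c: 0c undefined. 0c->0: ok.
ba: 1a undefined. 1a->0: no, ccc/caba meet in 0. 1a->1: ok.
bb: 1b undefined. 1b->0: no, ccc/bb meet in 0. 1b->1: ok.
bc: 1c undefined. 1c->0: ok.
All examples now run through 2 states with every (state, symbol) defined. Accept strings end in {0}, Reject strings end in {1}; accept={0}.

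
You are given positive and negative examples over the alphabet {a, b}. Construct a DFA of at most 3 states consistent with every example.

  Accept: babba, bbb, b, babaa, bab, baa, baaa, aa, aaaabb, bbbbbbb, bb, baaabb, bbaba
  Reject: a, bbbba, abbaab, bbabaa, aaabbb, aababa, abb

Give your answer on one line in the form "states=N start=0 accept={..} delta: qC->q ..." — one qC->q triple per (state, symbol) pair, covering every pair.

states=3 start=0 accept={0,2} delta: 0a->1 0b->2 1a->0 1b->1 2a->2 2b->0

Fold the examples into a partial DFA from state 0: repeatedly fix the first undefined (state, symbol) met by the shortest-then-alphabetical prefix, trying targets in increasing order and rejecting any under which an Accept and a Reject string meet in one state with the same remainder; add a state when all current targets are rejected. Accepting states are where Accept strings end.
a: 0a undefined. 0a->0: no, bbb/aaabbb meet in 0 with "bbb" left. Open state 1: 0a->1.
b: 0b undefined. 0b->0: no, babaa/bbabaa meet in 1 with "baa" left. 0b->1: no, bbb/abb meet in 1 with "bb" left. Open state 2: 0b->2.
aa: 1a undefined. 1a->0: ok.
ab: 1b undefined. 1b->0: no, b/abb meet in 2. 1b->1: ok.
ba: 2a undefined. 2a->0: no, babaa/a meet in 1. 2a->1: no, babba/aababa meet in 0. 2a->2: ok.
bb: 2b undefined. 2b->0: ok.
All examples now run through 3 states with every (state, symbol) defined. Accept strings end in {0,2}, Reject strings end in {1}; accept={0,2}.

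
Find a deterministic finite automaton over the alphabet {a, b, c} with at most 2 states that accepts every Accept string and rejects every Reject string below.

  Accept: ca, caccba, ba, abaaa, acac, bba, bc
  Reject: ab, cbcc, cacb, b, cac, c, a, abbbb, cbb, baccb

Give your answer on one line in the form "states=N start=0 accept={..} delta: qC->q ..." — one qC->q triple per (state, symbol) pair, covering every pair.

State merging on the prefix tree: take the shortest (then alphabetical) example prefix whose next move is undefined and point that move at state 0, else 1, else 2, ...; a target is out if some Accept/Reject pair would then sit in one state with the same input left (inseparable). If every existing state is out, open a new one.
a: 0a undefined. 0a->0: no, acac/cac meet in 0 with "cac" left. Open state 1: 0a->1.
b: 0b undefined. 0b->0: no, ba/a meet in 1. 0b->1: ok.
c: 0c undefined. 0c->0: no, ca/b meet in 1. 0c->1: ok.
ab: 1b undefined. 1b->0: no, bba/b meet in 1. 1b->1: ok.
ac: 1c undefined. 1c->0: ok.
ba: 1a undefined. 1a->0: ok.
All examples now run through 2 states with every (state, symbol) defined. Accept strings end in {0}, Reject strings end in {1}; accept={0}.

states=2 start=0 accept={0} delta: 0a->1 0b->1 0c->1 1a->0 1b->1 1c->0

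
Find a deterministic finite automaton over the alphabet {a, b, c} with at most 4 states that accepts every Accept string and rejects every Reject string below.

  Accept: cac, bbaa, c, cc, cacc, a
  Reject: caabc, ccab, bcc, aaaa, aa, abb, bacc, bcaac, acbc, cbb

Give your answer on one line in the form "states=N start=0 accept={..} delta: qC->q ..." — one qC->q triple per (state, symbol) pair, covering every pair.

states=4 start=0 accept={1,2} delta: 0a->1 0b->1 0c->2 1a->3 1b->2 1c->3 2a->2 2b->3 2c->2 3a->1 3b->3 3c->3

State merging on the prefix tree: take the shortest (then alphabetical) example prefix whose next move is undefined and point that move at state 0, else 1, else 2, ...; a target is out if some Accept/Reject pair would then sit in one state with the same input left (inseparable). If every existing state is out, open a new one.
a: 0a undefined. 0a->0: no, a/aaaa meet in 0. Open state 1: 0a->1.
b: 0b undefined. 0b->0: no, bbaa/aa meet in 1 with "a" left. 0b->1: ok.
c: 0c undefined. 0c->0: no, cacc/bcc meet in 1 with "cc" left. 0c->1: no, cacc/bacc meet in 1 with "acc" left. Open state 2: 0c->2.
aa: 1a undefined. 1a->0: no, cc/bacc meet in 2 with "c" left. 1a->1: no, a/aaaa meet in 1. 1a->2: no, c/aa meet in 2. Open state 3: 1a->3.
ab: 1b undefined. 1b->0: no, bbaa/aa meet in 3. 1b->1: no, a/abb meet in 1. 1b->2: ok.
ac: 1c undefined. 1c->0: no, c/bcc meet in 2. 1c->1: no, cc/acbc meet in 2 with "c" left. 1c->2: no, cc/bcc meet in 2 with "c" left. 1c->3: ok.
ca: 2a undefined. 2a->0: no, cc/caabc meet in 2 with "c" left. 2a->1: no, cac/aa meet in 3. 2a->2: ok.
cb: 2b undefined. 2b->0: no, bbaa/caabc meet in 2. 2b->1: no, bbaa/cbb meet in 2. 2b->2: no, cac/caabc meet in 2 with "c" left. 2b->3: ok.
cc: 2c undefined. 2c->0: no, bbaa/ccab meet in 2. 2c->1: no, cacc/aa meet in 3. 2c->2: ok.
aaa: 3a undefined. 3a->0: no, a/aaaa meet in 1. 3a->1: ok.
acb: 3b undefined. 3b->0: no, cac/acbc meet in 2. 3b->1: no, a/cbb meet in 1. 3b->2: no, cac/acbc meet in 2. 3b->3: ok.
bac: 3c undefined. 3c->0: no, cac/bacc meet in 2. 3c->1: no, a/caabc meet in 1. 3c->2: no, cac/caabc meet in 2. 3c->3: ok.
All examples now run through 4 states with every (state, symbol) defined. Accept strings end in {1,2}, Reject strings end in {3}; accept={1,2}.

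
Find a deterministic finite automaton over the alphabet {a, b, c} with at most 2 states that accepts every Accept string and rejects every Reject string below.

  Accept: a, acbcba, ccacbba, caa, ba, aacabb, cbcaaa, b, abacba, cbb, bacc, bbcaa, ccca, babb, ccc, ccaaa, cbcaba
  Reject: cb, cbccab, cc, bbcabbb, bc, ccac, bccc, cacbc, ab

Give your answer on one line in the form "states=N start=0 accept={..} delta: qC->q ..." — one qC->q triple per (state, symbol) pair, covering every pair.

Fold the examples into a partial DFA from state 0: repeatedly fix the first undefined (state, symbol) met by the shortest-then-alphabetical prefix, trying targets in increasing order and rejecting any under which an Accept and a Reject string meet in one state with the same remainder; add a state when all current targets are rejected. Accepting states are where Accept strings end.
a: 0a undefined. 0a->0: no, b/ab meet in 0 with "b" left. Open state 1: 0a->1.
b: 0b undefined. 0b->0: no, ccc/bccc meet in 0 with "ccc" left. 0b->1: ok.
c: 0c undefined. 0c->0: no, a/cb meet in 1. 0c->1: ok.
aa: 1a undefined. 1a->0: no, aacabb/cb meet in 1 with "b" left. 1a->1: ok.
ab: 1b undefined. 1b->0: ok.
ac: 1c undefined. 1c->0: ok.
All examples now run through 2 states with every (state, symbol) defined. Accept strings end in {1}, Reject strings end in {0}; accept={1}.

states=2 start=0 accept={1} delta: 0a->1 0b->1 0c->1 1a->1 1b->0 1c->0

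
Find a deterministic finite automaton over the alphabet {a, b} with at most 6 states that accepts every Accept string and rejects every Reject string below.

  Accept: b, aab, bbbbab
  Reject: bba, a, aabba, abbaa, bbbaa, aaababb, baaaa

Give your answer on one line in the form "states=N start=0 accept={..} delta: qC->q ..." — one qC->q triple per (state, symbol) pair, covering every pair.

Fold the examples into a partial DFA from state 0: repeatedly fix the first undefined (state, symbol) met by the shortest-then-alphabetical prefix, trying targets in increasing order and rejecting any under which an Accept and a Reject string meet in one state with the same remainder; add a state when all current targets are rejected. Accepting states are where Accept strings end.
a: 0a undefined. 0a->0: ok.
b: 0b undefined. 0b->0: no, b/bba meet in 0. Open state 1: 0b->1.
ba: 1a undefined. 1a->0: ok.
bb: 1b undefined. 1b->0: ok.
All examples now run through 2 states with every (state, symbol) defined. Accept strings end in {1}, Reject strings end in {0}; accept={1}.

states=2 start=0 accept={1} delta: 0a->0 0b->1 1a->0 1b->0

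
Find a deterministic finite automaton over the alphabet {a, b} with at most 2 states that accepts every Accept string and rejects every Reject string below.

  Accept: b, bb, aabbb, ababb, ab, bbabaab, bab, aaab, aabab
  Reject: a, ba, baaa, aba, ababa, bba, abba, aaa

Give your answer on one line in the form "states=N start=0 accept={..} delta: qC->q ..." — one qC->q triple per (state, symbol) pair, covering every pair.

states=2 start=0 accept={1} delta: 0a->0 0b->1 1a->0 1b->1

Fold the examples into a partial DFA from state 0: repeatedly fix the first undefined (state, symbol) met by the shortest-then-alphabetical prefix, trying targets in increasing order and rejecting any under which an Accept and a Reject string meet in one state with the same remainder; add a state when all current targets are rejected. Accepting states are where Accept strings end.
a: 0a undefined. 0a->0: ok.
b: 0b undefined. 0b->0: no, b/a meet in 0. Open state 1: 0b->1.
ba: 1a undefined. 1a->0: ok.
bb: 1b undefined. 1b->0: no, bb/a meet in 0. 1b->1: ok.
All examples now run through 2 states with every (state, symbol) defined. Accept strings end in {1}, Reject strings end in {0}; accept={1}.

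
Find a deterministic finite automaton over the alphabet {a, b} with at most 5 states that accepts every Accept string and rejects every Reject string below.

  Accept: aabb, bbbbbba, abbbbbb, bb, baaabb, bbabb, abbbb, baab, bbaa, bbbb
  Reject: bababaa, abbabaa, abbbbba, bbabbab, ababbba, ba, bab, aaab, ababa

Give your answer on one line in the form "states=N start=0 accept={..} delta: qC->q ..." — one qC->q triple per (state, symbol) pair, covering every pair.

Grow the machine one transition at a time. Run the examples from 0; the earliest place one falls off (shortest prefix, ties alphabetical) gets sent to the lowest-numbered state that keeps every Accept/Reject pair distinguishable — a pair clashes when both reach the same state with identical unread suffix — and to a fresh state only if none does.
a: 0a undefined. 0a->0: ok.
b: 0b undefined. 0b->0: no, aabb/bababaa meet in 0. Open state 1: 0b->1.
ba: 1a undefined. 1a->0: no, baab/bab meet in 1. 1a->1: no, aabb/bab meet in 1 with "b" left. Open state 2: 1a->2.
bb: 1b undefined. 1b->0: ok.
baa: 2a undefined. 2a->0: no, aabb/abbabaa meet in 0. 2a->1: ok.
bab: 2b undefined. 2b->0: no, aabb/ababbba meet in 0. 2b->1: ok.
All examples now run through 3 states with every (state, symbol) defined. Accept strings end in {0}, Reject strings end in {1,2}; accept={0}.

states=3 start=0 accept={0} delta: 0a->0 0b->1 1a->2 1b->0 2a->1 2b->1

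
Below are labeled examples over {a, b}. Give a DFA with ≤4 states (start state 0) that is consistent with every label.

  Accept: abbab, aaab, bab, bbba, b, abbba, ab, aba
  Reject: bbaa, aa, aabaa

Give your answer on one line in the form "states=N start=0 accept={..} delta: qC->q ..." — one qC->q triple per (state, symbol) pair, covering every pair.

State merging on the prefix tree: take the shortest (then alphabetical) example prefix whose next move is undefined and point that move at state 0, else 1, else 2, ...; a target is out if some Accept/Reject pair would then sit in one state with the same input left (inseparable). If every existing state is out, open a new one.
a: 0a undefined. 0a->0: ok.
b: 0b undefined. 0b->0: no, abbab/bbaa meet in 0. Open state 1: 0b->1.
ba: 1a undefined. 1a->0: no, aba/aa meet in 0. 1a->1: no, aaab/aabaa meet in 1. Open state 2: 1a->2.
bb: 1b undefined. 1b->0: ok.
bab: 2b undefined. 2b->0: no, bab/bbaa meet in 0. 2b->1: ok.
aabaa: 2a undefined. 2a->0: ok.
All examples now run through 3 states with every (state, symbol) defined. Accept strings end in {1,2}, Reject strings end in {0}; accept={1,2}.

states=3 start=0 accept={1,2} delta: 0a->0 0b->1 1a->2 1b->0 2a->0 2b->1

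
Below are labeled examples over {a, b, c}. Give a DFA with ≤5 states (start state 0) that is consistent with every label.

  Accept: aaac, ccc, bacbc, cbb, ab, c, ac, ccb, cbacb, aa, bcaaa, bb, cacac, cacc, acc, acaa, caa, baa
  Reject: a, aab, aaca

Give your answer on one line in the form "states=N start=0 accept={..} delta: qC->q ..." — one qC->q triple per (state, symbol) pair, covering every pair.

State merging on the prefix tree: take the shortest (then alphabetical) example prefix whose next move is undefined and point that move at state 0, else 1, else 2, ...; a target is out if some Accept/Reject pair would then sit in one state with the same input left (inseparable). If every existing state is out, open a new one.
a: 0a undefined. 0a->0: no, ab/aab meet in 0 with "b" left. Open state 1: 0a->1.
b: 0b undefined. 0b->0: ok.
c: 0c undefined. 0c->0: ok.
aa: 1a undefined. 1a->0: no, ccc/aab meet in 0. 1a->1: no, ab/aab meet in 1 with "b" left. Open state 2: 1a->2.
ab: 1b undefined. 1b->0: ok.
ac: 1c undefined. 1c->0: ok.
aaa: 2a undefined. 2a->0: ok.
aab: 2b undefined. 2b->0: no, aaac/aab meet in 0. 2b->1: ok.
aac: 2c undefined. 2c->0: ok.
All examples now run through 3 states with every (state, symbol) defined. Accept strings end in {0,2}, Reject strings end in {1}; accept={0,2}.

states=3 start=0 accept={0,2} delta: 0a->1 0b->0 0c->0 1a->2 1b->0 1c->0 2a->0 2b->1 2c->0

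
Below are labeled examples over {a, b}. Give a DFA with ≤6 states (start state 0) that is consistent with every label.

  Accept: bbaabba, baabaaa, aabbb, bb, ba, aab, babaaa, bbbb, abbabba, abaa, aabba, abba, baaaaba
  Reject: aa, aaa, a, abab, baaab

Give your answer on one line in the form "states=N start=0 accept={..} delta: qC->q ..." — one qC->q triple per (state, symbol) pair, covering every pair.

Grow the machine one transition at a time. Run the examples from 0; the earliest place one falls off (shortest prefix, ties alphabetical) gets sent to the lowest-numbered state that keeps every Accept/Reject pair distinguishable — a pair clashes when both reach the same state with identical unread suffix — and to a fresh state only if none does.
a: 0a undefined. 0a->0: ok.
b: 0b undefined. 0b->0: no, bbaabba/aa meet in 0. Open state 1: 0b->1.
ba: 1a undefined. 1a->0: no, baabaaa/aa meet in 0. 1a->1: no, bb/abab meet in 1 with "b" left. Open state 2: 1a->2.
bb: 1b undefined. 1b->0: no, bbaabba/aa meet in 0. 1b->1: ok.
baa: 2a undefined. 2a->0: no, baabaaa/aa meet in 0. 2a->1: ok.
bab: 2b undefined. 2b->0: no, babaaa/aa meet in 0. 2b->1: no, aabbb/abab meet in 1. 2b->2: no, bbaabba/abab meet in 2. Open state 3: 2b->3.
baba: 3a undefined. 3a->0: no, babaaa/aa meet in 0. 3a->1: ok.
abbabb: 3b undefined. 3b->0: no, abbabba/aa meet in 0. 3b->1: ok.
All examples now run through 4 states with every (state, symbol) defined. Accept strings end in {1,2}, Reject strings end in {0,3}; accept={1,2}.

states=4 start=0 accept={1,2} delta: 0a->0 0b->1 1a->2 1b->1 2a->1 2b->3 3a->1 3b->1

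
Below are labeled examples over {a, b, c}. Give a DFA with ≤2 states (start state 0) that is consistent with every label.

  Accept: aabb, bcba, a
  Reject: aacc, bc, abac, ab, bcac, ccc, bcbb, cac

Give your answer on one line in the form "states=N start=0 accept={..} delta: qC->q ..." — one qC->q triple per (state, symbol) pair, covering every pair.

Grow the machine one transition at a time. Run the examples from 0; the earliest place one falls off (shortest prefix, ties alphabetical) gets sent to the lowest-numbered state that keeps every Accept/Reject pair distinguishable — a pair clashes when both reach the same state with identical unread suffix — and to a fresh state only if none does.
a: 0a undefined. 0a->0: ok.
b: 0b undefined. 0b->0: no, aabb/ab meet in 0. Open state 1: 0b->1.
c: 0c undefined. 0c->0: no, a/aacc meet in 0. 0c->1: ok.
bc: 1c undefined. 1c->0: no, aabb/bcbb meet in 1 with "b" left. 1c->1: ok.
ca: 1a undefined. 1a->0: ok.
bcb: 1b undefined. 1b->0: ok.
All examples now run through 2 states with every (state, symbol) defined. Accept strings end in {0}, Reject strings end in {1}; accept={0}.

states=2 start=0 accept={0} delta: 0a->0 0b->1 0c->1 1a->0 1b->0 1c->1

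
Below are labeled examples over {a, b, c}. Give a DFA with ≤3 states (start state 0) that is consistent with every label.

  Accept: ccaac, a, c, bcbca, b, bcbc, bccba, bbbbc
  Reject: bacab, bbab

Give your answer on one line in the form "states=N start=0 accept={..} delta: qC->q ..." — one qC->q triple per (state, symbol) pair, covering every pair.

Fold the examples into a partial DFA from state 0: repeatedly fix the first undefined (state, symbol) met by the shortest-then-alphabetical prefix, trying targets in increasing order and rejecting any under which an Accept and a Reject string meet in one state with the same remainder; add a state when all current targets are rejected. Accepting states are where Accept strings end.
a: 0a undefined. 0a->0: ok.
b: 0b undefined. 0b->0: no, a/bbab meet in 0. Open state 1: 0b->1.
c: 0c undefined. 0c->0: ok.
ba: 1a undefined. 1a->0: no, b/bacab meet in 1. 1a->1: ok.
bb: 1b undefined. 1b->0: no, b/bbab meet in 1. 1b->1: no, b/bbab meet in 1. Open state 2: 1b->2.
bc: 1c undefined. 1c->0: no, b/bacab meet in 1. 1c->1: ok.
bba: 2a undefined. 2a->0: no, b/bbab meet in 1. 2a->1: ok.
bbb: 2b undefined. 2b->0: ok.
bcbc: 2c undefined. 2c->0: ok.
All examples now run through 3 states with every (state, symbol) defined. Accept strings end in {0,1}, Reject strings end in {2}; accept={0,1}.

states=3 start=0 accept={0,1} delta: 0a->0 0b->1 0c->0 1a->1 1b->2 1c->1 2a->1 2b->0 2c->0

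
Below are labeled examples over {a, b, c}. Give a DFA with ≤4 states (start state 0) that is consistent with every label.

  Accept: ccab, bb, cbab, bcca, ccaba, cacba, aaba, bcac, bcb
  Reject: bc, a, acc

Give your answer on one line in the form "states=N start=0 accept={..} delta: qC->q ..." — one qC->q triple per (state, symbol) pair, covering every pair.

Fold the examples into a partial DFA from state 0: repeatedly fix the first undefined (state, symbol) met by the shortest-then-alphabetical prefix, trying targets in increasing order and rejecting any under which an Accept and a Reject string meet in one state with the same remainder; add a state when all current targets are rejected. Accepting states are where Accept strings end.
a: 0a undefined. 0a->0: ok.
b: 0b undefined. 0b->0: no, bb/a meet in 0. Open state 1: 0b->1.
c: 0c undefined. 0c->0: ok.
bb: 1b undefined. 1b->0: no, bb/a meet in 0. 1b->1: ok.
bc: 1c undefined. 1c->0: no, bcca/bc meet in 0. 1c->1: no, ccab/bc meet in 1. Open state 2: 1c->2.
bca: 2a undefined. 2a->0: no, bcac/a meet in 0. 2a->1: no, bcac/bc meet in 2. 2a->2: ok.
bcb: 2b undefined. 2b->0: no, bcb/a meet in 0. 2b->1: ok.
bcc: 2c undefined. 2c->0: no, bcca/a meet in 0. 2c->1: ok.
cba: 1a undefined. 1a->0: no, bcca/a meet in 0. 1a->1: ok.
All examples now run through 3 states with every (state, symbol) defined. Accept strings end in {1}, Reject strings end in {0,2}; accept={1}.

states=3 start=0 accept={1} delta: 0a->0 0b->1 0c->0 1a->1 1b->1 1c->2 2a->2 2b->1 2c->1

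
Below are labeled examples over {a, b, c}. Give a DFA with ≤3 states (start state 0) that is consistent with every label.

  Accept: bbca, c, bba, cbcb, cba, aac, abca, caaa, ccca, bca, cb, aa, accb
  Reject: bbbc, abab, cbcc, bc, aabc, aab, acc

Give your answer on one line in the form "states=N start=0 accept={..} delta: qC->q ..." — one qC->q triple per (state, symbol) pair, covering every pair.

states=3 start=0 accept={0,2} delta: 0a->0 0b->1 0c->2 1a->0 1b->0 1c->1 2a->0 2b->0 2c->1

Grow the machine one transition at a time. Run the examples from 0; the earliest place one falls off (shortest prefix, ties alphabetical) gets sent to the lowest-numbered state that keeps every Accept/Reject pair distinguishable — a pair clashes when both reach the same state with identical unread suffix — and to a fresh state only if none does.
a: 0a undefined. 0a->0: ok.
b: 0b undefined. 0b->0: no, c/bbbc meet in 0 with "c" left. Open state 1: 0b->1.
c: 0c undefined. 0c->0: no, c/acc meet in 0. 0c->1: no, c/aab meet in 1. Open state 2: 0c->2.
bb: 1b undefined. 1b->0: ok.
bc: 1c undefined. 1c->0: no, bba/bbbc meet in 0. 1c->1: ok.
ca: 2a undefined. 2a->0: ok.
cb: 2b undefined. 2b->0: ok.
cc: 2c undefined. 2c->0: no, bbca/cbcc meet in 0. 2c->1: ok.
aba: 1a undefined. 1a->0: ok.
All examples now run through 3 states with every (state, symbol) defined. Accept strings end in {0,2}, Reject strings end in {1}; accept={0,2}.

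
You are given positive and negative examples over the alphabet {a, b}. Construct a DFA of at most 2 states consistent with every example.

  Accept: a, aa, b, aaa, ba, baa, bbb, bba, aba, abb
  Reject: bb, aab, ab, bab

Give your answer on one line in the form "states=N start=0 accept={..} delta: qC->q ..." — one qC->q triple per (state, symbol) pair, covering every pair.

states=2 start=0 accept={1} delta: 0a->1 0b->1 1a->1 1b->0

Fold the examples into a partial DFA from state 0: repeatedly fix the first undefined (state, symbol) met by the shortest-then-alphabetical prefix, trying targets in increasing order and rejecting any under which an Accept and a Reject string meet in one state with the same remainder; add a state when all current targets are rejected. Accepting states are where Accept strings end.
a: 0a undefined. 0a->0: no, b/aab meet in 0 with "b" left. Open state 1: 0a->1.
b: 0b undefined. 0b->0: no, b/bb meet in 0. 0b->1: ok.
aa: 1a undefined. 1a->0: no, a/aab meet in 1. 1a->1: ok.
ab: 1b undefined. 1b->0: ok.
All examples now run through 2 states with every (state, symbol) defined. Accept strings end in {1}, Reject strings end in {0}; accept={1}.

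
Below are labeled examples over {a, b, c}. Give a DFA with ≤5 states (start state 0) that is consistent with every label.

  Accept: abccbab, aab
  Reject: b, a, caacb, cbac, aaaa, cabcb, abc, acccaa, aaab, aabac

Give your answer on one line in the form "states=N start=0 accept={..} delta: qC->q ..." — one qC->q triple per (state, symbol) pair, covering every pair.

State merging on the prefix tree: take the shortest (then alphabetical) example prefix whose next move is undefined and point that move at state 0, else 1, else 2, ...; a target is out if some Accept/Reject pair would then sit in one state with the same input left (inseparable). If every existing state is out, open a new one.
a: 0a undefined. 0a->0: no, aab/b meet in 0 with "b" left. Open state 1: 0a->1.
b: 0b undefined. 0b->0: ok.
c: 0c undefined. 0c->0: ok.
aa: 1a undefined. 1a->0: no, aab/b meet in 0. 1a->1: no, aab/aaab meet in 1 with "b" left. Open state 2: 1a->2.
ab: 1b undefined. 1b->0: no, abccbab/b meet in 0. 1b->1: ok.
ac: 1c undefined. 1c->0: no, abccbab/a meet in 1. 1c->1: ok.
aaa: 2a undefined. 2a->0: ok.
aab: 2b undefined. 2b->0: no, abccbab/b meet in 0. 2b->1: no, abccbab/a meet in 1. 2b->2: ok.
caac: 2c undefined. 2c->0: ok.
All examples now run through 3 states with every (state, symbol) defined. Accept strings end in {2}, Reject strings end in {0,1}; accept={2}.

states=3 start=0 accept={2} delta: 0a->1 0b->0 0c->0 1a->2 1b->1 1c->1 2a->0 2b->2 2c->0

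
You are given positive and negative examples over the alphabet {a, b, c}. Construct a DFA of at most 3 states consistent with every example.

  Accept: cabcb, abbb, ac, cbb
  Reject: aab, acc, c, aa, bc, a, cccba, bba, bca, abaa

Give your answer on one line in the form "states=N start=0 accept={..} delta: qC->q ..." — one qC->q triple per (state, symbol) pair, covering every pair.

states=3 start=0 accept={2} delta: 0a->1 0b->0 0c->1 1a->0 1b->2 1c->2 2a->0 2b->2 2c->0

Grow the machine one transition at a time. Run the examples from 0; the earliest place one falls off (shortest prefix, ties alphabetical) gets sent to the lowest-numbered state that keeps every Accept/Reject pair distinguishable — a pair clashes when both reach the same state with identical unread suffix — and to a fresh state only if none does.
a: 0a undefined. 0a->0: no, ac/c meet in 0 with "c" left. Open state 1: 0a->1.
b: 0b undefined. 0b->0: ok.
c: 0c undefined. 0c->0: no, cbb/c meet in 0. 0c->1: ok.
aa: 1a undefined. 1a->0: ok.
ab: 1b undefined. 1b->0: no, cabcb/aab meet in 0. 1b->1: no, cabcb/c meet in 1. Open state 2: 1b->2.
ac: 1c undefined. 1c->0: no, ac/aab meet in 0. 1c->1: no, ac/acc meet in 1. 1c->2: ok.
aba: 2a undefined. 2a->0: ok.
abb: 2b undefined. 2b->0: no, abbb/aab meet in 0. 2b->1: no, cbb/c meet in 1. 2b->2: ok.
acc: 2c undefined. 2c->0: ok.
All examples now run through 3 states with every (state, symbol) defined. Accept strings end in {2}, Reject strings end in {0,1}; accept={2}.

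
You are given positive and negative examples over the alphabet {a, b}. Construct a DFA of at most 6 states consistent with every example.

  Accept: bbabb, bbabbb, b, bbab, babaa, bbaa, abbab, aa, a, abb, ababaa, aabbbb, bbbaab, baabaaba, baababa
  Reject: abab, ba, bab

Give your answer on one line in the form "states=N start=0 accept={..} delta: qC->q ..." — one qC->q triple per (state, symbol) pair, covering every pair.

states=4 start=0 accept={0,1,3} delta: 0a->0 0b->1 1a->2 1b->0 2a->3 2b->2 3a->1 3b->3

Grow the machine one transition at a time. Run the examples from 0; the earliest place one falls off (shortest prefix, ties alphabetical) gets sent to the lowest-numbered state that keeps every Accept/Reject pair distinguishable — a pair clashes when both reach the same state with identical unread suffix — and to a fresh state only if none does.
a: 0a undefined. 0a->0: ok.
b: 0b undefined. 0b->0: no, bbabb/abab meet in 0. Open state 1: 0b->1.
ba: 1a undefined. 1a->0: no, b/abab meet in 1. 1a->1: no, b/ba meet in 1. Open state 2: 1a->2.
bb: 1b undefined. 1b->0: ok.
baa: 2a undefined. 2a->0: no, baabaaba/ba meet in 2. 2a->1: no, baabaaba/ba meet in 2. 2a->2: no, bbbaab/abab meet in 2 with "b" left. Open state 3: 2a->3.
bab: 2b undefined. 2b->0: no, bbabb/abab meet in 0. 2b->1: no, bbabbb/abab meet in 1. 2b->2: ok.
baab: 3b undefined. 3b->0: no, baabaaba/abab meet in 2. 3b->1: no, baabaaba/abab meet in 2. 3b->2: no, bbbaab/abab meet in 2. 3b->3: ok.
baaba: 3a undefined. 3a->0: no, baabaaba/abab meet in 2. 3a->1: ok.
All examples now run through 4 states with every (state, symbol) defined. Accept strings end in {0,1,3}, Reject strings end in {2}; accept={0,1,3}.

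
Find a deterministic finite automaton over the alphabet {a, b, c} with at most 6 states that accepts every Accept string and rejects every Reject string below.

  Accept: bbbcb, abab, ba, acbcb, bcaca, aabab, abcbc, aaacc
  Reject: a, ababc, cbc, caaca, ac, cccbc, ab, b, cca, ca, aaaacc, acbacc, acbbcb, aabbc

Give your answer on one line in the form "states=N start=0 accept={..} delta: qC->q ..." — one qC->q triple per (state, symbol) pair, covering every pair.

State merging on the prefix tree: take the shortest (then alphabetical) example prefix whose next move is undefined and point that move at state 0, else 1, else 2, ...; a target is out if some Accept/Reject pair would then sit in one state with the same input left (inseparable). If every existing state is out, open a new one.
a: 0a undefined. 0a->0: no, aaacc/aaaacc meet in 0 with "cc" left. Open state 1: 0a->1.
b: 0b undefined. 0b->0: no, ba/a meet in 1. 0b->1: ok.
c: 0c undefined. 0c->0: ok.
aa: 1a undefined. 1a->0: no, ba/aaaacc meet in 0. 1a->1: no, ba/a meet in 1. Open state 2: 1a->2.
ab: 1b undefined. 1b->0: no, abab/ababc meet in 0. 1b->1: ok.
ac: 1c undefined. 1c->0: no, bbbcb/a meet in 1. 1c->1: no, bbbcb/a meet in 1. 1c->2: no, ba/cbc meet in 2. Open state 3: 1c->3.
aaa: 2a undefined. 2a->0: ok.
aab: 2b undefined. 2b->0: no, abab/ababc meet in 0. 2b->1: no, abab/a meet in 1. 2b->2: no, aabab/a meet in 1. 2b->3: no, abab/cbc meet in 3. Open state 4: 2b->4.
acb: 3b undefined. 3b->0: no, bbbcb/acbbcb meet in 0. 3b->1: no, bbbcb/a meet in 1. 3b->2: no, aaacc/acbacc meet in 0. 3b->3: no, bbbcb/cbc meet in 3. 3b->4: no, abcbc/ababc meet in 4 with "c" left. Open state 5: 3b->5.
bca: 3a undefined. 3a->0: no, bcaca/a meet in 1. 3a->1: no, bcaca/a meet in 1. 3a->2: no, bcaca/caaca meet in 2 with "ca" left. 3a->3: ok.
aaba: 4a undefined. 4a->0: no, aabab/a meet in 1. 4a->1: no, aabab/a meet in 1. 4a->2: ok.
aabb: 4b undefined. 4b->0: no, aaacc/aabbc meet in 0. 4b->1: ok.
acba: 5a undefined. 5a->0: no, aaacc/acbacc meet in 0. 5a->1: ok.
acbb: 5b undefined. 5b->0: ok.
acbc: 5c undefined. 5c->0: no, acbcb/a meet in 1. 5c->1: no, acbcb/a meet in 1. 5c->2: ok.
bcac: 3c undefined. 3c->0: no, bcaca/a meet in 1. 3c->1: ok.
caac: 2c undefined. 2c->0: ok.
ababc: 4c undefined. 4c->0: no, aaacc/ababc meet in 0. 4c->1: ok.
All examples now run through 6 states with every (state, symbol) defined. Accept strings end in {0,2,4,5}, Reject strings end in {1,3}; accept={0,2,4,5}.

states=6 start=0 accept={0,2,4,5} delta: 0a->1 0b->1 0c->0 1a->2 1b->1 1c->3 2a->0 2b->4 2c->0 3a->3 3b->5 3c->1 4a->2 4b->1 4c->1 5a->1 5b->0 5c->2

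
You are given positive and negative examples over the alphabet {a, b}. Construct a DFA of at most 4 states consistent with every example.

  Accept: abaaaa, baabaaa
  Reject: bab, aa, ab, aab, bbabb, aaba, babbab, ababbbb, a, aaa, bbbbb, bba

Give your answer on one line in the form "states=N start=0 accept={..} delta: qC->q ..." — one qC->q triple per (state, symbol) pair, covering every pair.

Grow the machine one transition at a time. Run the examples from 0; the earliest place one falls off (shortest prefix, ties alphabetical) gets sent to the lowest-numbered state that keeps every Accept/Reject pair distinguishable — a pair clashes when both reach the same state with identical unread suffix — and to a fresh state only if none does.
a: 0a undefined. 0a->0: ok.
b: 0b undefined. 0b->0: no, abaaaa/bab meet in 0. Open state 1: 0b->1.
ba: 1a undefined. 1a->0: no, abaaaa/aa meet in 0. 1a->1: no, abaaaa/ab meet in 1. Open state 2: 1a->2.
bb: 1b undefined. 1b->0: ok.
baa: 2a undefined. 2a->0: no, abaaaa/aa meet in 0. 2a->1: no, abaaaa/ab meet in 1. 2a->2: no, abaaaa/aaba meet in 2. Open state 3: 2a->3.
bab: 2b undefined. 2b->0: ok.
baab: 3b undefined. 3b->0: no, baabaaa/bab meet in 0. 3b->1: ok.
abaaa: 3a undefined. 3a->0: no, abaaaa/bab meet in 0. 3a->1: no, abaaaa/aaba meet in 2. 3a->2: no, baabaaa/aaba meet in 2. 3a->3: ok.
All examples now run through 4 states with every (state, symbol) defined. Accept strings end in {3}, Reject strings end in {0,1,2}; accept={3}.

states=4 start=0 accept={3} delta: 0a->0 0b->1 1a->2 1b->0 2a->3 2b->0 3a->3 3b->1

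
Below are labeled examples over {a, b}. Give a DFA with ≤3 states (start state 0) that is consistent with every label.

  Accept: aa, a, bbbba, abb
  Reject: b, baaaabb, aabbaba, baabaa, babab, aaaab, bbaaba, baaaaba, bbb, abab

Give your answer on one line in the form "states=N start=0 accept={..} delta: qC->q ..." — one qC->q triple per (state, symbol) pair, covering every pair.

states=3 start=0 accept={0} delta: 0a->0 0b->1 1a->2 1b->0 2a->2 2b->2

Fold the examples into a partial DFA from state 0: repeatedly fix the first undefined (state, symbol) met by the shortest-then-alphabetical prefix, trying targets in increasing order and rejecting any under which an Accept and a Reject string meet in one state with the same remainder; add a state when all current targets are rejected. Accepting states are where Accept strings end.
a: 0a undefined. 0a->0: ok.
b: 0b undefined. 0b->0: no, aa/b meet in 0. Open state 1: 0b->1.
ba: 1a undefined. 1a->0: no, aa/baabaa meet in 0. 1a->1: no, abb/abab meet in 1 with "b" left. Open state 2: 1a->2.
bb: 1b undefined. 1b->0: ok.
baa: 2a undefined. 2a->0: no, aa/baaaabb meet in 0. 2a->1: no, aa/baabaa meet in 0. 2a->2: ok.
bab: 2b undefined. 2b->0: no, aa/baabaa meet in 0. 2b->1: no, aa/baaaabb meet in 0. 2b->2: ok.
All examples now run through 3 states with every (state, symbol) defined. Accept strings end in {0}, Reject strings end in {1,2}; accept={0}.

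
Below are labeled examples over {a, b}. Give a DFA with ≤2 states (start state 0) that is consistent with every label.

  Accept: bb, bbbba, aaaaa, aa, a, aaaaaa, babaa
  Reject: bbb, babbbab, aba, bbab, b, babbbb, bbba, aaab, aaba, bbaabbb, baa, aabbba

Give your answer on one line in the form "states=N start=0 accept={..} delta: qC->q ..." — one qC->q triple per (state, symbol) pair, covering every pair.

Grow the machine one transition at a time. Run the examples from 0; the earliest place one falls off (shortest prefix, ties alphabetical) gets sent to the lowest-numbered state that keeps every Accept/Reject pair distinguishable — a pair clashes when both reach the same state with identical unread suffix — and to a fresh state only if none does.
a: 0a undefined. 0a->0: ok.
b: 0b undefined. 0b->0: no, bb/bbb meet in 0. Open state 1: 0b->1.
ba: 1a undefined. 1a->0: no, aaaaa/aba meet in 0. 1a->1: ok.
bb: 1b undefined. 1b->0: ok.
All examples now run through 2 states with every (state, symbol) defined. Accept strings end in {0}, Reject strings end in {1}; accept={0}.

states=2 start=0 accept={0} delta: 0a->0 0b->1 1a->1 1b->0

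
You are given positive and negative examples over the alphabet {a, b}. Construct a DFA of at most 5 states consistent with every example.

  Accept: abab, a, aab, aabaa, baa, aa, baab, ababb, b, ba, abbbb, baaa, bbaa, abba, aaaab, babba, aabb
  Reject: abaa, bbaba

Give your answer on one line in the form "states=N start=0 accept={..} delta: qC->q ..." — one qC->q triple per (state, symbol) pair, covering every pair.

State merging on the prefix tree: take the shortest (then alphabetical) example prefix whose next move is undefined and point that move at state 0, else 1, else 2, ...; a target is out if some Accept/Reject pair would then sit in one state with the same input left (inseparable). If every existing state is out, open a new one.
a: 0a undefined. 0a->0: no, aabaa/abaa meet in 0 with "baa" left. Open state 1: 0a->1.
b: 0b undefined. 0b->0: ok.
aa: 1a undefined. 1a->0: ok.
ab: 1b undefined. 1b->0: no, abab/abaa meet in 0. 1b->1: no, abab/bbaba meet in 0. Open state 2: 1b->2.
aba: 2a undefined. 2a->0: no, abab/bbaba meet in 0. 2a->1: no, a/bbaba meet in 1. 2a->2: ok.
abb: 2b undefined. 2b->0: ok.
All examples now run through 3 states with every (state, symbol) defined. Accept strings end in {0,1}, Reject strings end in {2}; accept={0,1}.

states=3 start=0 accept={0,1} delta: 0a->1 0b->0 1a->0 1b->2 2a->2 2b->0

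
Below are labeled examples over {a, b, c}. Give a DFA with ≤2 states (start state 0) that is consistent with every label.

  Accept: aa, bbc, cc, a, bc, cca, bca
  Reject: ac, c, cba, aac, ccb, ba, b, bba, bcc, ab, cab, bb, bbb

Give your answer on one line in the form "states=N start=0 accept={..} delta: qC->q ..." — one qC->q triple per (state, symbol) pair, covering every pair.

states=2 start=0 accept={0} delta: 0a->0 0b->1 0c->1 1a->1 1b->1 1c->0

Fold the examples into a partial DFA from state 0: repeatedly fix the first undefined (state, symbol) met by the shortest-then-alphabetical prefix, trying targets in increasing order and rejecting any under which an Accept and a Reject string meet in one state with the same remainder; add a state when all current targets are rejected. Accepting states are where Accept strings end.
a: 0a undefined. 0a->0: ok.
b: 0b undefined. 0b->0: no, aa/ba meet in 0. Open state 1: 0b->1.
c: 0c undefined. 0c->0: no, aa/ac meet in 0. 0c->1: ok.
ba: 1a undefined. 1a->0: no, aa/ba meet in 0. 1a->1: ok.
bb: 1b undefined. 1b->0: no, aa/cba meet in 0. 1b->1: ok.
bc: 1c undefined. 1c->0: ok.
All examples now run through 2 states with every (state, symbol) defined. Accept strings end in {0}, Reject strings end in {1}; accept={0}.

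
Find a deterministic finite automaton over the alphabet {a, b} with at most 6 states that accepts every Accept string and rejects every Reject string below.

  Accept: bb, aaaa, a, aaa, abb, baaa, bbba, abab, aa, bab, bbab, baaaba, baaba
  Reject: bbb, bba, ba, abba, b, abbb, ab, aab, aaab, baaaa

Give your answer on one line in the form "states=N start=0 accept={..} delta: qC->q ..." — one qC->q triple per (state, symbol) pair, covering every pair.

states=5 start=0 accept={0,3,4} delta: 0a->0 0b->1 1a->2 1b->3 2a->4 2b->0 3a->1 3b->2 4a->3 4b->0

Grow the machine one transition at a time. Run the examples from 0; the earliest place one falls off (shortest prefix, ties alphabetical) gets sent to the lowest-numbered state that keeps every Accept/Reject pair distinguishable — a pair clashes when both reach the same state with identical unread suffix — and to a fresh state only if none does.
a: 0a undefined. 0a->0: ok.
b: 0b undefined. 0b->0: no, bb/bbb meet in 0. Open state 1: 0b->1.
ba: 1a undefined. 1a->0: no, aaaa/ba meet in 0. 1a->1: no, baaa/ba meet in 1. Open state 2: 1a->2.
bb: 1b undefined. 1b->0: no, bb/bba meet in 0. 1b->1: no, bb/bbb meet in 1. 1b->2: no, bb/ba meet in 2. Open state 3: 1b->3.
baa: 2a undefined. 2a->0: no, aaaa/baaaa meet in 0. 2a->1: no, baaa/ba meet in 2. 2a->2: no, baaa/ba meet in 2. 2a->3: no, baaa/bba meet in 3 with "a" left. Open state 4: 2a->4.
bab: 2b undefined. 2b->0: ok.
bba: 3a undefined. 3a->0: no, aaaa/bba meet in 0. 3a->1: ok.
bbb: 3b undefined. 3b->0: no, aaaa/bbb meet in 0. 3b->1: no, bbba/ba meet in 2. 3b->2: ok.
baaa: 4a undefined. 4a->0: no, aaaa/baaaa meet in 0. 4a->1: no, baaa/bba meet in 1. 4a->2: no, baaa/bbb meet in 2. 4a->3: ok.
baab: 4b undefined. 4b->0: ok.
All examples now run through 5 states with every (state, symbol) defined. Accept strings end in {0,3,4}, Reject strings end in {1,2}; accept={0,3,4}.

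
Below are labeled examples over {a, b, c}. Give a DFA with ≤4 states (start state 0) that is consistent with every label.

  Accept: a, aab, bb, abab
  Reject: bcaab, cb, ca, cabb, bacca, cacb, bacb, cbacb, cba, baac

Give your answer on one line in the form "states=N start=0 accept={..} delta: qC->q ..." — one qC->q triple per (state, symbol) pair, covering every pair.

states=2 start=0 accept={0} delta: 0a->0 0b->0 0c->1 1a->1 1b->1 1c->1

Grow the machine one transition at a time. Run the examples from 0; the earliest place one falls off (shortest prefix, ties alphabetical) gets sent to the lowest-numbered state that keeps every Accept/Reject pair distinguishable — a pair clashes when both reach the same state with identical unread suffix — and to a fresh state only if none does.
a: 0a undefined. 0a->0: ok.
b: 0b undefined. 0b->0: ok.
c: 0c undefined. 0c->0: no, a/bcaab meet in 0. Open state 1: 0c->1.
ca: 1a undefined. 1a->0: no, a/bcaab meet in 0. 1a->1: ok.
cb: 1b undefined. 1b->0: no, a/bcaab meet in 0. 1b->1: ok.
cac: 1c undefined. 1c->0: no, a/bacca meet in 0. 1c->1: ok.
All examples now run through 2 states with every (state, symbol) defined. Accept strings end in {0}, Reject strings end in {1}; accept={0}.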